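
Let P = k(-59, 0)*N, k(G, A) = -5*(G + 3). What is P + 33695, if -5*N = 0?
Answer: 33695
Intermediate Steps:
N = 0 (N = -1/5*0 = 0)
k(G, A) = -15 - 5*G (k(G, A) = -5*(3 + G) = -15 - 5*G)
P = 0 (P = (-15 - 5*(-59))*0 = (-15 + 295)*0 = 280*0 = 0)
P + 33695 = 0 + 33695 = 33695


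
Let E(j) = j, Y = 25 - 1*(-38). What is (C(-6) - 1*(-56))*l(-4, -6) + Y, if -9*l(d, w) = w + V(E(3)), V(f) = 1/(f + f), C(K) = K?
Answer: 2576/27 ≈ 95.407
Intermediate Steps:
Y = 63 (Y = 25 + 38 = 63)
V(f) = 1/(2*f)
l(d, w) = -1/54 - w/9 (l(d, w) = -(w + (½)/3)/9 = -(w + (½)*(⅓))/9 = -(w + ⅙)/9 = -(⅙ + w)/9 = -1/54 - w/9)
(C(-6) - 1*(-56))*l(-4, -6) + Y = (-6 - 1*(-56))*(-1/54 - ⅑*(-6)) + 63 = (-6 + 56)*(-1/54 + ⅔) + 63 = 50*(35/54) + 63 = 875/27 + 63 = 2576/27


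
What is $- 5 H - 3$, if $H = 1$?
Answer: $-8$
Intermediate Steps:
$- 5 H - 3 = \left(-5\right) 1 - 3 = -5 - 3 = -8$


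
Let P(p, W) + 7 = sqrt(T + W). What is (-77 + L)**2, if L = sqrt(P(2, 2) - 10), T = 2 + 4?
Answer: (77 - I*sqrt(17 - 2*sqrt(2)))**2 ≈ 5914.8 - 579.74*I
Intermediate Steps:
T = 6
P(p, W) = -7 + sqrt(6 + W)
L = sqrt(-17 + 2*sqrt(2)) (L = sqrt((-7 + sqrt(6 + 2)) - 10) = sqrt((-7 + sqrt(8)) - 10) = sqrt((-7 + 2*sqrt(2)) - 10) = sqrt(-17 + 2*sqrt(2)) ≈ 3.7645*I)
(-77 + L)**2 = (-77 + sqrt(-17 + 2*sqrt(2)))**2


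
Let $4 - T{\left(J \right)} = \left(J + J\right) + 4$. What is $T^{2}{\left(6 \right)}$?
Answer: $144$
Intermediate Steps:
$T{\left(J \right)} = - 2 J$ ($T{\left(J \right)} = 4 - \left(\left(J + J\right) + 4\right) = 4 - \left(2 J + 4\right) = 4 - \left(4 + 2 J\right) = - 2 J$)
$T^{2}{\left(6 \right)} = \left(\left(-2\right) 6\right)^{2} = \left(-12\right)^{2} = 144$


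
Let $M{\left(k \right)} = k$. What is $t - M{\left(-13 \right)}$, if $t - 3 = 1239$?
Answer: $1255$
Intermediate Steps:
$t = 1242$ ($t = 3 + 1239 = 1242$)
$t - M{\left(-13 \right)} = 1242 - -13 = 1242 + 13 = 1255$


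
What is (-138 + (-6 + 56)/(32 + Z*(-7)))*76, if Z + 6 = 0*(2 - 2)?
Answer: -386156/37 ≈ -10437.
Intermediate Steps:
Z = -6 (Z = -6 + 0*(2 - 2) = -6 + 0*0 = -6 + 0 = -6)
(-138 + (-6 + 56)/(32 + Z*(-7)))*76 = (-138 + (-6 + 56)/(32 - 6*(-7)))*76 = (-138 + 50/(32 + 42))*76 = (-138 + 50/74)*76 = (-138 + 50*(1/74))*76 = (-138 + 25/37)*76 = -5081/37*76 = -386156/37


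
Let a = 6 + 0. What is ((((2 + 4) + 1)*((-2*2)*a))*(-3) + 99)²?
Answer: 363609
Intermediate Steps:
a = 6
((((2 + 4) + 1)*((-2*2)*a))*(-3) + 99)² = ((((2 + 4) + 1)*(-2*2*6))*(-3) + 99)² = (((6 + 1)*(-4*6))*(-3) + 99)² = ((7*(-24))*(-3) + 99)² = (-168*(-3) + 99)² = (504 + 99)² = 603² = 363609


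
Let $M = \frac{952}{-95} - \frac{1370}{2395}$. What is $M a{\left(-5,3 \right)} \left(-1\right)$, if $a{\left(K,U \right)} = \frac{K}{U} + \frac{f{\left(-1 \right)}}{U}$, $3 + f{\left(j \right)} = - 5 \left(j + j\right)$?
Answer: $\frac{964076}{136515} \approx 7.062$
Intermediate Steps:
$f{\left(j \right)} = -3 - 10 j$ ($f{\left(j \right)} = -3 - 5 \left(j + j\right) = -3 - 5 \cdot 2 j = -3 - 10 j$)
$a{\left(K,U \right)} = \frac{7}{U} + \frac{K}{U}$ ($a{\left(K,U \right)} = \frac{K}{U} + \frac{-3 - -10}{U} = \frac{K}{U} + \frac{-3 + 10}{U} = \frac{K}{U} + \frac{7}{U} = \frac{7}{U} + \frac{K}{U}$)
$M = - \frac{482038}{45505}$ ($M = 952 \left(- \frac{1}{95}\right) - \frac{274}{479} = - \frac{952}{95} - \frac{274}{479} = - \frac{482038}{45505} \approx -10.593$)
$M a{\left(-5,3 \right)} \left(-1\right) = - \frac{482038 \frac{7 - 5}{3} \left(-1\right)}{45505} = - \frac{482038 \cdot \frac{1}{3} \cdot 2 \left(-1\right)}{45505} = - \frac{482038 \cdot \frac{2}{3} \left(-1\right)}{45505} = \left(- \frac{482038}{45505}\right) \left(- \frac{2}{3}\right) = \frac{964076}{136515}$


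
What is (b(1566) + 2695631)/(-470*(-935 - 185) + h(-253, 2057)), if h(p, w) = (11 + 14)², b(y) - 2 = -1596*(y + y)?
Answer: -2303039/527025 ≈ -4.3699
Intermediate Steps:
b(y) = 2 - 3192*y (b(y) = 2 - 1596*(y + y) = 2 - 3192*y)
h(p, w) = 625 (h(p, w) = 25² = 625)
(b(1566) + 2695631)/(-470*(-935 - 185) + h(-253, 2057)) = ((2 - 3192*1566) + 2695631)/(-470*(-935 - 185) + 625) = ((2 - 4998672) + 2695631)/(-470*(-1120) + 625) = (-4998670 + 2695631)/(526400 + 625) = -2303039/527025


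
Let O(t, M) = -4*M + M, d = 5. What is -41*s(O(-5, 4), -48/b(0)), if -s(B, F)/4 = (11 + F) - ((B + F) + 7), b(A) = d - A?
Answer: 2624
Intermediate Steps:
b(A) = 5 - A
O(t, M) = -3*M
s(B, F) = -16 + 4*B (s(B, F) = -4*((11 + F) - ((B + F) + 7)) = -4*((11 + F) - (7 + B + F)) = -4*((11 + F) + (-7 - B - F)) = -4*(4 - B) = -16 + 4*B)
-41*s(O(-5, 4), -48/b(0)) = -41*(-16 + 4*(-3*4)) = -41*(-16 + 4*(-12)) = -41*(-16 - 48) = -41*(-64) = 2624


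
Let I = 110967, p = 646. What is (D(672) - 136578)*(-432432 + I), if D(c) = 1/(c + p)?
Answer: 57866851321395/1318 ≈ 4.3905e+10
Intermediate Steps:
D(c) = 1/(646 + c) (D(c) = 1/(c + 646) = 1/(646 + c))
(D(672) - 136578)*(-432432 + I) = (1/(646 + 672) - 136578)*(-432432 + 110967) = (1/1318 - 136578)*(-321465) = -180009803/1318*(-321465) = 57866851321395/1318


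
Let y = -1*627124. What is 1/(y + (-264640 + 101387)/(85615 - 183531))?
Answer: -97916/61405310331 ≈ -1.5946e-6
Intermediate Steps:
y = -627124
1/(y + (-264640 + 101387)/(85615 - 183531)) = 1/(-627124 + (-264640 + 101387)/(85615 - 183531)) = 1/(-627124 - 163253/(-97916)) = 1/(-627124 - 163253*(-1/97916)) = 1/(-627124 + 163253/97916) = 1/(-61405310331/97916) = -97916/61405310331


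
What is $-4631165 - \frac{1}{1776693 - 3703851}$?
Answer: $- \frac{8924986679069}{1927158} \approx -4.6312 \cdot 10^{6}$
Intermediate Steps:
$-4631165 - \frac{1}{1776693 - 3703851} = -4631165 - \frac{1}{-1927158} = -4631165 - - \frac{1}{1927158} = -4631165 + \frac{1}{1927158} = - \frac{8924986679069}{1927158}$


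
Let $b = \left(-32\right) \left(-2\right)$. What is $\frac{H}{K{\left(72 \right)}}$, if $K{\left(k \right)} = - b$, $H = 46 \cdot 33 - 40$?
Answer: $- \frac{739}{32} \approx -23.094$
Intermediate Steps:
$b = 64$
$H = 1478$ ($H = 1518 - 40 = 1478$)
$K{\left(k \right)} = -64$ ($K{\left(k \right)} = \left(-1\right) 64 = -64$)
$\frac{H}{K{\left(72 \right)}} = \frac{1478}{-64} = 1478 \left(- \frac{1}{64}\right) = - \frac{739}{32}$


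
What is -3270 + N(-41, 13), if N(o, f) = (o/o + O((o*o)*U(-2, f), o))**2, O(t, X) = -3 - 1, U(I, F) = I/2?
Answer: -3261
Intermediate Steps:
U(I, F) = I/2 (U(I, F) = I*(1/2) = I/2)
O(t, X) = -4
N(o, f) = 9 (N(o, f) = (o/o - 4)**2 = (1 - 4)**2 = (-3)**2 = 9)
-3270 + N(-41, 13) = -3270 + 9 = -3261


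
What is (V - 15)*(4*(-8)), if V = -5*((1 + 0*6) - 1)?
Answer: 480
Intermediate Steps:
V = 0 (V = -5*((1 + 0) - 1) = -5*(1 - 1) = -5*0 = 0)
(V - 15)*(4*(-8)) = (0 - 15)*(4*(-8)) = -15*(-32) = 480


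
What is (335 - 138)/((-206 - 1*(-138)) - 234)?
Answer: -197/302 ≈ -0.65232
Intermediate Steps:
(335 - 138)/((-206 - 1*(-138)) - 234) = 197/((-206 + 138) - 234) = 197/(-68 - 234) = 197/(-302) = 197*(-1/302) = -197/302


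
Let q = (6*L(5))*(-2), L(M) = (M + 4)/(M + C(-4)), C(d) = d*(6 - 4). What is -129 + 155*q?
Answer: 5451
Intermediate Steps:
C(d) = 2*d (C(d) = d*2 = 2*d)
L(M) = (4 + M)/(-8 + M) (L(M) = (M + 4)/(M + 2*(-4)) = (4 + M)/(M - 8) = (4 + M)/(-8 + M))
q = 36 (q = (6*((4 + 5)/(-8 + 5)))*(-2) = (6*(9/(-3)))*(-2) = (6*(-1/3*9))*(-2) = (6*(-3))*(-2) = -18*(-2) = 36)
-129 + 155*q = -129 + 155*36 = -129 + 5580 = 5451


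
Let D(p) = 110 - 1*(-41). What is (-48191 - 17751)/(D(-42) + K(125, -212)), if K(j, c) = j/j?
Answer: -32971/76 ≈ -433.83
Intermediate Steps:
D(p) = 151 (D(p) = 110 + 41 = 151)
K(j, c) = 1
(-48191 - 17751)/(D(-42) + K(125, -212)) = (-48191 - 17751)/(151 + 1) = -65942/152 = -65942*1/152 = -32971/76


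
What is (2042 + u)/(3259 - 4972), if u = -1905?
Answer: -137/1713 ≈ -0.079977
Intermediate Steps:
(2042 + u)/(3259 - 4972) = (2042 - 1905)/(3259 - 4972) = 137/(-1713) = 137*(-1/1713) = -137/1713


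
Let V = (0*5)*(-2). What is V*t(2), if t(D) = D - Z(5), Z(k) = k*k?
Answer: 0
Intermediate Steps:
Z(k) = k**2
t(D) = -25 + D (t(D) = D - 1*5**2 = D - 1*25 = D - 25 = -25 + D)
V = 0 (V = 0*(-2) = 0)
V*t(2) = 0*(-25 + 2) = 0*(-23) = 0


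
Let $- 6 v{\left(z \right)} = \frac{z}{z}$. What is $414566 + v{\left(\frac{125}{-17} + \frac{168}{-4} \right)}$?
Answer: $\frac{2487395}{6} \approx 4.1457 \cdot 10^{5}$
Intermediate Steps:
$v{\left(z \right)} = - \frac{1}{6}$ ($v{\left(z \right)} = - \frac{z \frac{1}{z}}{6} = \left(- \frac{1}{6}\right) 1 = - \frac{1}{6}$)
$414566 + v{\left(\frac{125}{-17} + \frac{168}{-4} \right)} = 414566 - \frac{1}{6} = \frac{2487395}{6}$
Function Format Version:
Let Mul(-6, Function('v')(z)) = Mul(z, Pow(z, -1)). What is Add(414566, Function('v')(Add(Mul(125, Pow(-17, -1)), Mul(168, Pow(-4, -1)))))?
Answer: Rational(2487395, 6) ≈ 4.1457e+5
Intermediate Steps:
Function('v')(z) = Rational(-1, 6) (Function('v')(z) = Mul(Rational(-1, 6), Mul(z, Pow(z, -1))) = Mul(Rational(-1, 6), 1) = Rational(-1, 6))
Add(414566, Function('v')(Add(Mul(125, Pow(-17, -1)), Mul(168, Pow(-4, -1))))) = Add(414566, Rational(-1, 6)) = Rational(2487395, 6)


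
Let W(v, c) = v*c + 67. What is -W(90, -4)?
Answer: 293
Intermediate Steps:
W(v, c) = 67 + c*v (W(v, c) = c*v + 67 = 67 + c*v)
-W(90, -4) = -(67 - 4*90) = -(67 - 360) = -1*(-293) = 293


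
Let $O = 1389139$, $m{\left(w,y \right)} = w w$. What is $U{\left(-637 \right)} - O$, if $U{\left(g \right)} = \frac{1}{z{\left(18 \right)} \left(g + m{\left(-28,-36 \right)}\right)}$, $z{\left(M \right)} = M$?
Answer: $- \frac{3675661793}{2646} \approx -1.3891 \cdot 10^{6}$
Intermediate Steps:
$m{\left(w,y \right)} = w^{2}$
$U{\left(g \right)} = \frac{1}{14112 + 18 g}$ ($U{\left(g \right)} = \frac{1}{18 \left(g + \left(-28\right)^{2}\right)} = \frac{1}{18 \left(g + 784\right)} = \frac{1}{18 \left(784 + g\right)} = \frac{1}{14112 + 18 g}$)
$U{\left(-637 \right)} - O = \frac{1}{18 \left(784 - 637\right)} - 1389139 = \frac{1}{18 \cdot 147} - 1389139 = \frac{1}{18} \cdot \frac{1}{147} - 1389139 = \frac{1}{2646} - 1389139 = - \frac{3675661793}{2646}$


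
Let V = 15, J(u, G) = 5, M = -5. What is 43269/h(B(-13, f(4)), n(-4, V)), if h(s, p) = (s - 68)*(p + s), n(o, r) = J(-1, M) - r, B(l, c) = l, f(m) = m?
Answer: 14423/621 ≈ 23.225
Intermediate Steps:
n(o, r) = 5 - r
h(s, p) = (-68 + s)*(p + s)
43269/h(B(-13, f(4)), n(-4, V)) = 43269/((-13)**2 - 68*(5 - 1*15) - 68*(-13) + (5 - 1*15)*(-13)) = 43269/(169 - 68*(5 - 15) + 884 + (5 - 15)*(-13)) = 43269/(169 - 68*(-10) + 884 - 10*(-13)) = 43269/(169 + 680 + 884 + 130) = 43269/1863 = 43269*(1/1863) = 14423/621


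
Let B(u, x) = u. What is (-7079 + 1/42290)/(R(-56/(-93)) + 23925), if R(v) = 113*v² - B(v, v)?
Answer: -2589258991941/8765722550650 ≈ -0.29538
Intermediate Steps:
R(v) = -v + 113*v² (R(v) = 113*v² - v = -v + 113*v²)
(-7079 + 1/42290)/(R(-56/(-93)) + 23925) = (-7079 + 1/42290)/((-56/(-93))*(-1 + 113*(-56/(-93))) + 23925) = (-7079 + 1/42290)/((-56*(-1/93))*(-1 + 113*(-56*(-1/93))) + 23925) = -299370909/(42290*(56*(-1 + 113*(56/93))/93 + 23925)) = -299370909/(42290*(56*(-1 + 6328/93)/93 + 23925)) = -299370909/(42290*((56/93)*(6235/93) + 23925)) = -299370909/(42290*(349160/8649 + 23925)) = -299370909/(42290*207276485/8649) = -299370909/42290*8649/207276485 = -2589258991941/8765722550650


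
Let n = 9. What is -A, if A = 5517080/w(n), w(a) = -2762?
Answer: 2758540/1381 ≈ 1997.5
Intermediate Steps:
A = -2758540/1381 (A = 5517080/(-2762) = 5517080*(-1/2762) = -2758540/1381 ≈ -1997.5)
-A = -1*(-2758540/1381) = 2758540/1381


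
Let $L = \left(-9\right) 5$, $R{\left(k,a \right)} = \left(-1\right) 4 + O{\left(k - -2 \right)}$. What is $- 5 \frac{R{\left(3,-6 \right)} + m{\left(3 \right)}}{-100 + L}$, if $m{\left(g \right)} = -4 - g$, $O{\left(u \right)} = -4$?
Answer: $- \frac{15}{29} \approx -0.51724$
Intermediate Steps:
$R{\left(k,a \right)} = -8$ ($R{\left(k,a \right)} = \left(-1\right) 4 - 4 = -4 - 4 = -8$)
$L = -45$
$- 5 \frac{R{\left(3,-6 \right)} + m{\left(3 \right)}}{-100 + L} = - 5 \frac{-8 - 7}{-100 - 45} = - 5 \frac{-8 - 7}{-145} = - 5 \left(-8 - 7\right) \left(- \frac{1}{145}\right) = - 5 \left(\left(-15\right) \left(- \frac{1}{145}\right)\right) = \left(-5\right) \frac{3}{29} = - \frac{15}{29}$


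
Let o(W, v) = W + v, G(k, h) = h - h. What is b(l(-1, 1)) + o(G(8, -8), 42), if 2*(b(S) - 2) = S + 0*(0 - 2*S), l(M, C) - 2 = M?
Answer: 89/2 ≈ 44.500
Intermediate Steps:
G(k, h) = 0
l(M, C) = 2 + M
b(S) = 2 + S/2 (b(S) = 2 + (S + 0*(0 - 2*S))/2 = 2 + (S + 0*(-2*S))/2 = 2 + (S + 0)/2 = 2 + S/2)
b(l(-1, 1)) + o(G(8, -8), 42) = (2 + (2 - 1)/2) + (0 + 42) = (2 + (½)*1) + 42 = (2 + ½) + 42 = 5/2 + 42 = 89/2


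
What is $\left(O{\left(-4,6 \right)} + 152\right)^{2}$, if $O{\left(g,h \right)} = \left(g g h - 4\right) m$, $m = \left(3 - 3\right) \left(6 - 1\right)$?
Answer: $23104$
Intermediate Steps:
$m = 0$ ($m = 0 \cdot 5 = 0$)
$O{\left(g,h \right)} = 0$ ($O{\left(g,h \right)} = \left(g g h - 4\right) 0 = \left(g^{2} h - 4\right) 0 = \left(h g^{2} - 4\right) 0 = \left(-4 + h g^{2}\right) 0 = 0$)
$\left(O{\left(-4,6 \right)} + 152\right)^{2} = \left(0 + 152\right)^{2} = 152^{2} = 23104$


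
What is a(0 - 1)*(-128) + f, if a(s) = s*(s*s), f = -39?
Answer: 89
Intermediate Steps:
a(s) = s³ (a(s) = s*s² = s³)
a(0 - 1)*(-128) + f = (0 - 1)³*(-128) - 39 = (-1)³*(-128) - 39 = -1*(-128) - 39 = 128 - 39 = 89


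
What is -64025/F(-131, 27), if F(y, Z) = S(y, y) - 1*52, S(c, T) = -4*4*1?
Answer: 64025/68 ≈ 941.54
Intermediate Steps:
S(c, T) = -16 (S(c, T) = -16*1 = -16)
F(y, Z) = -68 (F(y, Z) = -16 - 1*52 = -16 - 52 = -68)
-64025/F(-131, 27) = -64025/(-68) = -64025*(-1/68) = 64025/68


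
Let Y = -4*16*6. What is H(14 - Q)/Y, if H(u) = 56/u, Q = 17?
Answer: 7/144 ≈ 0.048611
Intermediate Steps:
Y = -384 (Y = -64*6 = -384)
H(14 - Q)/Y = (56/(14 - 1*17))/(-384) = (56/(14 - 17))*(-1/384) = (56/(-3))*(-1/384) = (56*(-⅓))*(-1/384) = -56/3*(-1/384) = 7/144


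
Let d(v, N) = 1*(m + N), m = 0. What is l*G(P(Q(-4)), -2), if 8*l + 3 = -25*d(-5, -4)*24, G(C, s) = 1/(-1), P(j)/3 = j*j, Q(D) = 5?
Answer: -2397/8 ≈ -299.63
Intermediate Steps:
d(v, N) = N (d(v, N) = 1*(0 + N) = 1*N = N)
P(j) = 3*j² (P(j) = 3*(j*j) = 3*j²)
G(C, s) = -1
l = 2397/8 (l = -3/8 + (-25*(-4)*24)/8 = -3/8 + (100*24)/8 = -3/8 + (⅛)*2400 = -3/8 + 300 = 2397/8 ≈ 299.63)
l*G(P(Q(-4)), -2) = (2397/8)*(-1) = -2397/8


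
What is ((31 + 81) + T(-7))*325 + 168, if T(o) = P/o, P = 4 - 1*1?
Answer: 255001/7 ≈ 36429.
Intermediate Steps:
P = 3 (P = 4 - 1 = 3)
T(o) = 3/o
((31 + 81) + T(-7))*325 + 168 = ((31 + 81) + 3/(-7))*325 + 168 = (112 + 3*(-⅐))*325 + 168 = (112 - 3/7)*325 + 168 = (781/7)*325 + 168 = 253825/7 + 168 = 255001/7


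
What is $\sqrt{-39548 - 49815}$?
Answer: $i \sqrt{89363} \approx 298.94 i$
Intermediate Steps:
$\sqrt{-39548 - 49815} = \sqrt{-89363} = i \sqrt{89363}$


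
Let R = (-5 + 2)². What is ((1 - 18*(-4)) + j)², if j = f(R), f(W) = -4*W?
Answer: 1369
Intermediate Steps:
R = 9 (R = (-3)² = 9)
j = -36 (j = -4*9 = -36)
((1 - 18*(-4)) + j)² = ((1 - 18*(-4)) - 36)² = ((1 + 72) - 36)² = (73 - 36)² = 37² = 1369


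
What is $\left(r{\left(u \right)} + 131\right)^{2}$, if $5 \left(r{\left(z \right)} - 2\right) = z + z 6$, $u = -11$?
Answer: $\frac{345744}{25} \approx 13830.0$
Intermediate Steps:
$r{\left(z \right)} = 2 + \frac{7 z}{5}$ ($r{\left(z \right)} = 2 + \frac{z + z 6}{5} = 2 + \frac{z + 6 z}{5} = 2 + \frac{7 z}{5}$)
$\left(r{\left(u \right)} + 131\right)^{2} = \left(\left(2 + \frac{7}{5} \left(-11\right)\right) + 131\right)^{2} = \left(\left(2 - \frac{77}{5}\right) + 131\right)^{2} = \left(- \frac{67}{5} + 131\right)^{2} = \left(\frac{588}{5}\right)^{2} = \frac{345744}{25}$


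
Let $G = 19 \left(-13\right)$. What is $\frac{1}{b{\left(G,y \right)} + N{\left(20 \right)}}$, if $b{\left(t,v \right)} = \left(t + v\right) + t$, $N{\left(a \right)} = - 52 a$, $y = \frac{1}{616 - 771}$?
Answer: $- \frac{155}{237771} \approx -0.00065189$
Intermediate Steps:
$G = -247$
$y = - \frac{1}{155}$ ($y = \frac{1}{-155} = - \frac{1}{155} \approx -0.0064516$)
$b{\left(t,v \right)} = v + 2 t$
$\frac{1}{b{\left(G,y \right)} + N{\left(20 \right)}} = \frac{1}{\left(- \frac{1}{155} + 2 \left(-247\right)\right) - 1040} = \frac{1}{\left(- \frac{1}{155} - 494\right) - 1040} = \frac{1}{- \frac{76571}{155} - 1040} = \frac{1}{- \frac{237771}{155}} = - \frac{155}{237771}$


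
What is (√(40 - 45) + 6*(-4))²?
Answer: (24 - I*√5)² ≈ 571.0 - 107.33*I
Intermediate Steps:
(√(40 - 45) + 6*(-4))² = (√(-5) - 24)² = (I*√5 - 24)² = (-24 + I*√5)²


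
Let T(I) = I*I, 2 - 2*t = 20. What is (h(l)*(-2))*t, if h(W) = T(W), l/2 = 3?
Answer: 648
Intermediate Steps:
t = -9 (t = 1 - 1/2*20 = 1 - 10 = -9)
l = 6 (l = 2*3 = 6)
T(I) = I**2
h(W) = W**2
(h(l)*(-2))*t = (6**2*(-2))*(-9) = (36*(-2))*(-9) = -72*(-9) = 648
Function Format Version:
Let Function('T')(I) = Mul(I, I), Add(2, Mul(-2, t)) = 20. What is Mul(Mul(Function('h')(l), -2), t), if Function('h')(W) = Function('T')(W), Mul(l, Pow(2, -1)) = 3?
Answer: 648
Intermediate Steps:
t = -9 (t = Add(1, Mul(Rational(-1, 2), 20)) = Add(1, -10) = -9)
l = 6 (l = Mul(2, 3) = 6)
Function('T')(I) = Pow(I, 2)
Function('h')(W) = Pow(W, 2)
Mul(Mul(Function('h')(l), -2), t) = Mul(Mul(Pow(6, 2), -2), -9) = Mul(Mul(36, -2), -9) = Mul(-72, -9) = 648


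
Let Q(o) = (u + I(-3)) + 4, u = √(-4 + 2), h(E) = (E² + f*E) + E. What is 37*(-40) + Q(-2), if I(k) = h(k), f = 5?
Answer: -1485 + I*√2 ≈ -1485.0 + 1.4142*I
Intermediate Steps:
h(E) = E² + 6*E (h(E) = (E² + 5*E) + E = E² + 6*E)
I(k) = k*(6 + k)
u = I*√2 (u = √(-2) = I*√2 ≈ 1.4142*I)
Q(o) = -5 + I*√2 (Q(o) = (I*√2 - 3*(6 - 3)) + 4 = (I*√2 - 3*3) + 4 = (I*√2 - 9) + 4 = (-9 + I*√2) + 4 = -5 + I*√2)
37*(-40) + Q(-2) = 37*(-40) + (-5 + I*√2) = -1480 + (-5 + I*√2) = -1485 + I*√2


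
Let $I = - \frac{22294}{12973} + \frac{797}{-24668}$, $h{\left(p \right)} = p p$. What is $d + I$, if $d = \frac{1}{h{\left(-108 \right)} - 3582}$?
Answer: $- \frac{2263963285811}{1293192592524} \approx -1.7507$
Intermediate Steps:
$h{\left(p \right)} = p^{2}$
$d = \frac{1}{8082}$ ($d = \frac{1}{\left(-108\right)^{2} - 3582} = \frac{1}{11664 - 3582} = \frac{1}{8082} \approx 0.00012373$)
$I = - \frac{560287873}{320017964}$ ($I = \left(-22294\right) \frac{1}{12973} + 797 \left(- \frac{1}{24668}\right) = - \frac{22294}{12973} - \frac{797}{24668} = - \frac{560287873}{320017964} \approx -1.7508$)
$d + I = \frac{1}{8082} - \frac{560287873}{320017964} = - \frac{2263963285811}{1293192592524}$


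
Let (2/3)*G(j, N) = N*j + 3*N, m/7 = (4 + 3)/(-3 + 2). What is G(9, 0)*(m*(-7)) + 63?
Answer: 63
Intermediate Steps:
m = -49 (m = 7*((4 + 3)/(-3 + 2)) = 7*(7/(-1)) = 7*(7*(-1)) = 7*(-7) = -49)
G(j, N) = 9*N/2 + 3*N*j/2 (G(j, N) = 3*(N*j + 3*N)/2 = 3*(3*N + N*j)/2 = 9*N/2 + 3*N*j/2)
G(9, 0)*(m*(-7)) + 63 = ((3/2)*0*(3 + 9))*(-49*(-7)) + 63 = ((3/2)*0*12)*343 + 63 = 0*343 + 63 = 0 + 63 = 63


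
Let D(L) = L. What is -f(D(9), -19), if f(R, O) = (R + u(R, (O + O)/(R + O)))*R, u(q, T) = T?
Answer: -576/5 ≈ -115.20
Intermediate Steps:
f(R, O) = R*(R + 2*O/(O + R)) (f(R, O) = (R + (O + O)/(R + O))*R = (R + (2*O)/(O + R))*R = (R + 2*O/(O + R))*R = R*(R + 2*O/(O + R)))
-f(D(9), -19) = -9*(2*(-19) + 9*(-19 + 9))/(-19 + 9) = -9*(-38 + 9*(-10))/(-10) = -9*(-1)*(-38 - 90)/10 = -9*(-1)*(-128)/10 = -1*576/5 = -576/5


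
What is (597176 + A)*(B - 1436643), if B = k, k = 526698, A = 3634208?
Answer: -3850326713880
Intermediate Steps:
B = 526698
(597176 + A)*(B - 1436643) = (597176 + 3634208)*(526698 - 1436643) = 4231384*(-909945) = -3850326713880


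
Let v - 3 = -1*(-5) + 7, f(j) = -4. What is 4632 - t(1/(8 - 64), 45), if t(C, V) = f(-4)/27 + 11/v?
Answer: 625241/135 ≈ 4631.4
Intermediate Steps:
v = 15 (v = 3 + (-1*(-5) + 7) = 3 + (5 + 7) = 3 + 12 = 15)
t(C, V) = 79/135 (t(C, V) = -4/27 + 11/15 = 79/135)
4632 - t(1/(8 - 64), 45) = 4632 - 1*79/135 = 4632 - 79/135 = 625241/135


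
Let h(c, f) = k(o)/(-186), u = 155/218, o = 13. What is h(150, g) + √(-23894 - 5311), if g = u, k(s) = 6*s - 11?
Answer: -67/186 + 3*I*√3245 ≈ -0.36022 + 170.89*I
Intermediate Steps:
k(s) = -11 + 6*s
u = 155/218 (u = 155*(1/218) = 155/218 ≈ 0.71101)
g = 155/218 ≈ 0.71101
h(c, f) = -67/186 (h(c, f) = (-11 + 6*13)/(-186) = (-11 + 78)*(-1/186) = 67*(-1/186) = -67/186)
h(150, g) + √(-23894 - 5311) = -67/186 + √(-23894 - 5311) = -67/186 + √(-29205) = -67/186 + 3*I*√3245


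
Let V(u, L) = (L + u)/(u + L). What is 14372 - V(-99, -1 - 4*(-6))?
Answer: 14371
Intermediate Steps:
V(u, L) = 1 (V(u, L) = (L + u)/(L + u) = 1)
14372 - V(-99, -1 - 4*(-6)) = 14372 - 1*1 = 14372 - 1 = 14371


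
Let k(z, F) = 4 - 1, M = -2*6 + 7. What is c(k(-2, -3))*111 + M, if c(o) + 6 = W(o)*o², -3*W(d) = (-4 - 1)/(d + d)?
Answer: -787/2 ≈ -393.50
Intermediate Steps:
M = -5 (M = -12 + 7 = -5)
k(z, F) = 3
W(d) = 5/(6*d) (W(d) = -(-4 - 1)/(3*(d + d)) = -(-5)/(3*(2*d)) = -(-5)*1/(2*d)/3 = -(-5)/(6*d) = 5/(6*d))
c(o) = -6 + 5*o/6 (c(o) = -6 + (5/(6*o))*o² = -6 + 5*o/6)
c(k(-2, -3))*111 + M = (-6 + (⅚)*3)*111 - 5 = (-6 + 5/2)*111 - 5 = -7/2*111 - 5 = -777/2 - 5 = -787/2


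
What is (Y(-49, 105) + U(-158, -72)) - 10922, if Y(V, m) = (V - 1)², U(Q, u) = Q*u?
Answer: 2954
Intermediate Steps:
Y(V, m) = (-1 + V)²
(Y(-49, 105) + U(-158, -72)) - 10922 = ((-1 - 49)² - 158*(-72)) - 10922 = ((-50)² + 11376) - 10922 = (2500 + 11376) - 10922 = 13876 - 10922 = 2954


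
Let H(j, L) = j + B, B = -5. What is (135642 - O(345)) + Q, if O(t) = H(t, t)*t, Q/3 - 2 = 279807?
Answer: 857769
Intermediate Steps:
Q = 839427 (Q = 6 + 3*279807 = 6 + 839421 = 839427)
H(j, L) = -5 + j (H(j, L) = j - 5 = -5 + j)
O(t) = t*(-5 + t) (O(t) = (-5 + t)*t = t*(-5 + t))
(135642 - O(345)) + Q = (135642 - 345*(-5 + 345)) + 839427 = (135642 - 345*340) + 839427 = (135642 - 1*117300) + 839427 = (135642 - 117300) + 839427 = 18342 + 839427 = 857769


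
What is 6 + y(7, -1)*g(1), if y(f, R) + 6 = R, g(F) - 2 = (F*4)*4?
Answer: -120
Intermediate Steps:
g(F) = 2 + 16*F (g(F) = 2 + (F*4)*4 = 2 + (4*F)*4 = 2 + 16*F)
y(f, R) = -6 + R
6 + y(7, -1)*g(1) = 6 + (-6 - 1)*(2 + 16*1) = 6 - 7*(2 + 16) = 6 - 7*18 = 6 - 126 = -120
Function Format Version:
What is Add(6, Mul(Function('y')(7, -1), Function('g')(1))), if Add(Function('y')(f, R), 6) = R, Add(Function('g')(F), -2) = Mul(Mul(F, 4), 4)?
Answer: -120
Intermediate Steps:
Function('g')(F) = Add(2, Mul(16, F)) (Function('g')(F) = Add(2, Mul(Mul(F, 4), 4)) = Add(2, Mul(Mul(4, F), 4)) = Add(2, Mul(16, F)))
Function('y')(f, R) = Add(-6, R)
Add(6, Mul(Function('y')(7, -1), Function('g')(1))) = Add(6, Mul(Add(-6, -1), Add(2, Mul(16, 1)))) = Add(6, Mul(-7, Add(2, 16))) = Add(6, Mul(-7, 18)) = Add(6, -126) = -120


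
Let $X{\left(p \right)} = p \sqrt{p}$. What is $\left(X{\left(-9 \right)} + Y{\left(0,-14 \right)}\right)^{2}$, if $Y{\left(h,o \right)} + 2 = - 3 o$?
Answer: $871 - 2160 i \approx 871.0 - 2160.0 i$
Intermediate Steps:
$X{\left(p \right)} = p^{\frac{3}{2}}$
$Y{\left(h,o \right)} = -2 - 3 o$
$\left(X{\left(-9 \right)} + Y{\left(0,-14 \right)}\right)^{2} = \left(\left(-9\right)^{\frac{3}{2}} - -40\right)^{2} = \left(- 27 i + \left(-2 + 42\right)\right)^{2} = \left(- 27 i + 40\right)^{2} = \left(40 - 27 i\right)^{2}$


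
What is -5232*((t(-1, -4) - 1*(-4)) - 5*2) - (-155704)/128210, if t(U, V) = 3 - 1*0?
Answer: 1006269932/64105 ≈ 15697.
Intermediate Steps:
t(U, V) = 3 (t(U, V) = 3 + 0 = 3)
-5232*((t(-1, -4) - 1*(-4)) - 5*2) - (-155704)/128210 = -5232*((3 - 1*(-4)) - 5*2) - (-155704)/128210 = -5232*((3 + 4) - 10) - (-155704)/128210 = -5232*(7 - 10) - 1*(-77852/64105) = -5232*(-3) + 77852/64105 = 15696 + 77852/64105 = 1006269932/64105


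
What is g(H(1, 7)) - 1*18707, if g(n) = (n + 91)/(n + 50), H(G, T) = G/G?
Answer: -953965/51 ≈ -18705.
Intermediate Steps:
H(G, T) = 1
g(n) = (91 + n)/(50 + n)
g(H(1, 7)) - 1*18707 = (91 + 1)/(50 + 1) - 1*18707 = 92/51 - 18707 = -953965/51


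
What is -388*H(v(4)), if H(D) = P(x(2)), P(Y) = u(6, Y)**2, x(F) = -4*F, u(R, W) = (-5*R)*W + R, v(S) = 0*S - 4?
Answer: -23480208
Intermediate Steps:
v(S) = -4 (v(S) = 0 - 4 = -4)
u(R, W) = R - 5*R*W (u(R, W) = -5*R*W + R = R - 5*R*W)
P(Y) = (6 - 30*Y)**2 (P(Y) = (6*(1 - 5*Y))**2 = (6 - 30*Y)**2)
H(D) = 60516 (H(D) = 36*(-1 + 5*(-4*2))**2 = 36*(-1 + 5*(-8))**2 = 36*(-1 - 40)**2 = 36*(-41)**2 = 36*1681 = 60516)
-388*H(v(4)) = -388*60516 = -23480208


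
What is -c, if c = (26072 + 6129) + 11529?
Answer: -43730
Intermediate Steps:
c = 43730 (c = 32201 + 11529 = 43730)
-c = -1*43730 = -43730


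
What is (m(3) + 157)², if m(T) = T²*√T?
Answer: 24892 + 2826*√3 ≈ 29787.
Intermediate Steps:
m(T) = T^(5/2)
(m(3) + 157)² = (3^(5/2) + 157)² = (9*√3 + 157)² = (157 + 9*√3)²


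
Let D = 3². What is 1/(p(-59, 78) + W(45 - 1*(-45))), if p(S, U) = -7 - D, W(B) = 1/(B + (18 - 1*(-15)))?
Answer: -123/1967 ≈ -0.062532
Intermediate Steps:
D = 9
W(B) = 1/(33 + B) (W(B) = 1/(B + (18 + 15)) = 1/(B + 33) = 1/(33 + B))
p(S, U) = -16 (p(S, U) = -7 - 1*9 = -7 - 9 = -16)
1/(p(-59, 78) + W(45 - 1*(-45))) = 1/(-16 + 1/(33 + (45 - 1*(-45)))) = 1/(-16 + 1/(33 + (45 + 45))) = 1/(-16 + 1/(33 + 90)) = 1/(-16 + 1/123) = 1/(-1967/123) = -123/1967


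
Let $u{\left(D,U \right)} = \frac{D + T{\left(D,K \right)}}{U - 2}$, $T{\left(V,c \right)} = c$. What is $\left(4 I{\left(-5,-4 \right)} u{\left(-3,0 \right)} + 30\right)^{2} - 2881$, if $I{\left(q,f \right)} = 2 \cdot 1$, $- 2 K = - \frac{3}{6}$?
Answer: $-1200$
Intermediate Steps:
$K = \frac{1}{4}$ ($K = - \frac{\left(-3\right) \frac{1}{6}}{2} = \left(- \frac{1}{2}\right) \left(- \frac{1}{2}\right) = \frac{1}{4} \approx 0.25$)
$I{\left(q,f \right)} = 2$
$u{\left(D,U \right)} = \frac{\frac{1}{4} + D}{-2 + U}$ ($u{\left(D,U \right)} = \frac{D + \frac{1}{4}}{U - 2} = \frac{\frac{1}{4} + D}{-2 + U}$)
$\left(4 I{\left(-5,-4 \right)} u{\left(-3,0 \right)} + 30\right)^{2} - 2881 = \left(4 \cdot 2 \frac{\frac{1}{4} - 3}{-2 + 0} + 30\right)^{2} - 2881 = \left(8 \frac{1}{-2} \left(- \frac{11}{4}\right) + 30\right)^{2} - 2881 = \left(8 \left(\left(- \frac{1}{2}\right) \left(- \frac{11}{4}\right)\right) + 30\right)^{2} - 2881 = \left(8 \cdot \frac{11}{8} + 30\right)^{2} - 2881 = \left(11 + 30\right)^{2} - 2881 = 41^{2} - 2881 = 1681 - 2881 = -1200$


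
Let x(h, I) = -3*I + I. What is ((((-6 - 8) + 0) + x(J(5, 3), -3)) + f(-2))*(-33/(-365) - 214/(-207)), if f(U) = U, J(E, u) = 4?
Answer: -169882/15111 ≈ -11.242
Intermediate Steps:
x(h, I) = -2*I
((((-6 - 8) + 0) + x(J(5, 3), -3)) + f(-2))*(-33/(-365) - 214/(-207)) = ((((-6 - 8) + 0) - 2*(-3)) - 2)*(-33/(-365) - 214/(-207)) = (((-14 + 0) + 6) - 2)*(-33*(-1/365) - 214*(-1/207)) = ((-14 + 6) - 2)*(33/365 + 214/207) = (-8 - 2)*(84941/75555) = -10*84941/75555 = -169882/15111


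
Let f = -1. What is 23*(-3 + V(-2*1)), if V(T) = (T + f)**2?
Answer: 138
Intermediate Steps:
V(T) = (-1 + T)**2 (V(T) = (T - 1)**2 = (-1 + T)**2)
23*(-3 + V(-2*1)) = 23*(-3 + (-1 - 2*1)**2) = 23*(-3 + (-1 - 2)**2) = 23*(-3 + (-3)**2) = 23*(-3 + 9) = 23*6 = 138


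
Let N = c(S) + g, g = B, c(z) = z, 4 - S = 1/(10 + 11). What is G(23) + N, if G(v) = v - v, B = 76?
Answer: 1679/21 ≈ 79.952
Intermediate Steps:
S = 83/21 (S = 4 - 1/(10 + 11) = 4 - 1/21 = 83/21 ≈ 3.9524)
g = 76
G(v) = 0
N = 1679/21 (N = 83/21 + 76 = 1679/21 ≈ 79.952)
G(23) + N = 0 + 1679/21 = 1679/21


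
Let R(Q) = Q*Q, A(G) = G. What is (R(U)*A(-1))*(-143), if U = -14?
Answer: 28028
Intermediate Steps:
R(Q) = Q²
(R(U)*A(-1))*(-143) = ((-14)²*(-1))*(-143) = (196*(-1))*(-143) = -196*(-143) = 28028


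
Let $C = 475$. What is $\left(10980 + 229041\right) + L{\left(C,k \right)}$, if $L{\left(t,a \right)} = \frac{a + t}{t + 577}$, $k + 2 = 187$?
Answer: $\frac{63125688}{263} \approx 2.4002 \cdot 10^{5}$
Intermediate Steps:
$k = 185$ ($k = -2 + 187 = 185$)
$L{\left(t,a \right)} = \frac{a + t}{577 + t}$
$\left(10980 + 229041\right) + L{\left(C,k \right)} = \left(10980 + 229041\right) + \frac{185 + 475}{577 + 475} = 240021 + \frac{1}{1052} \cdot 660 = 240021 + \frac{165}{263} = \frac{63125688}{263}$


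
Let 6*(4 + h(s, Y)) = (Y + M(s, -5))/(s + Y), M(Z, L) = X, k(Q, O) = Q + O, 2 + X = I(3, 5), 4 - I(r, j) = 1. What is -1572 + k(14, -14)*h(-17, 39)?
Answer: -1572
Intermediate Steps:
I(r, j) = 3 (I(r, j) = 4 - 1*1 = 4 - 1 = 3)
X = 1 (X = -2 + 3 = 1)
k(Q, O) = O + Q
M(Z, L) = 1
h(s, Y) = -4 + (1 + Y)/(6*(Y + s)) (h(s, Y) = -4 + ((Y + 1)/(s + Y))/6 = -4 + ((1 + Y)/(Y + s))/6 = -4 + (1 + Y)/(6*(Y + s)))
-1572 + k(14, -14)*h(-17, 39) = -1572 + (-14 + 14)*((1 - 24*(-17) - 23*39)/(6*(39 - 17))) = -1572 + 0*((⅙)*(1 + 408 - 897)/22) = -1572 + 0*((⅙)*(1/22)*(-488)) = -1572 + 0*(-122/33) = -1572 + 0 = -1572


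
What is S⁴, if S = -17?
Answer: 83521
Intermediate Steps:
S⁴ = (-17)⁴ = 83521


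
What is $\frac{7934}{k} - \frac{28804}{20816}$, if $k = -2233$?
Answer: $- \frac{57368369}{11620532} \approx -4.9368$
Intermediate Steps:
$\frac{7934}{k} - \frac{28804}{20816} = \frac{7934}{-2233} - \frac{28804}{20816} = 7934 \left(- \frac{1}{2233}\right) - \frac{7201}{5204} = - \frac{7934}{2233} - \frac{7201}{5204} = - \frac{57368369}{11620532}$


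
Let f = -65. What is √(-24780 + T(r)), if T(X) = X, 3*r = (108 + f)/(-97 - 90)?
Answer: I*√7798810503/561 ≈ 157.42*I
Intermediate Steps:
r = -43/561 (r = ((108 - 65)/(-97 - 90))/3 = (43/(-187))/3 = (43*(-1/187))/3 = (⅓)*(-43/187) = -43/561 ≈ -0.076649)
√(-24780 + T(r)) = √(-24780 - 43/561) = √(-13901623/561) = I*√7798810503/561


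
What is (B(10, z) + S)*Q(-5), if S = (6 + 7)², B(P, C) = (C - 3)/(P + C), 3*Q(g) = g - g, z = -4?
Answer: 0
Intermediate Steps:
Q(g) = 0 (Q(g) = (g - g)/3 = (⅓)*0 = 0)
B(P, C) = (-3 + C)/(C + P)
S = 169 (S = 13² = 169)
(B(10, z) + S)*Q(-5) = ((-3 - 4)/(-4 + 10) + 169)*0 = (-7/6 + 169)*0 = (1007/6)*0 = 0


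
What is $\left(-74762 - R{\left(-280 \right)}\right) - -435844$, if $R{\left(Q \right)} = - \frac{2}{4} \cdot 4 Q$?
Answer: $360522$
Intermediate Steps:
$R{\left(Q \right)} = - 2 Q$ ($R{\left(Q \right)} = \left(-2\right) \frac{1}{4} \cdot 4 Q = \left(- \frac{1}{2}\right) 4 Q = - 2 Q$)
$\left(-74762 - R{\left(-280 \right)}\right) - -435844 = \left(-74762 - \left(-2\right) \left(-280\right)\right) - -435844 = \left(-74762 - 560\right) + 435844 = -75322 + 435844 = 360522$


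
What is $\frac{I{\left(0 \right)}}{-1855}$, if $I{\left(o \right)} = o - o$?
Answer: $0$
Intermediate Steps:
$I{\left(o \right)} = 0$
$\frac{I{\left(0 \right)}}{-1855} = \frac{0}{-1855} = 0 \left(- \frac{1}{1855}\right) = 0$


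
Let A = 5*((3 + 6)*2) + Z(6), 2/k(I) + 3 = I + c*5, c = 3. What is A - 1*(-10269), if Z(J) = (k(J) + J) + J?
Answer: 93340/9 ≈ 10371.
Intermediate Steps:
k(I) = 2/(12 + I) (k(I) = 2/(-3 + (I + 3*5)) = 2/(-3 + (I + 15)) = 2/(-3 + (15 + I)) = 2/(12 + I))
Z(J) = 2*J + 2/(12 + J) (Z(J) = (2/(12 + J) + J) + J = (J + 2/(12 + J)) + J = 2*J + 2/(12 + J))
A = 919/9 (A = 5*((3 + 6)*2) + 2*(1 + 6*(12 + 6))/(12 + 6) = 5*(9*2) + 2*(1 + 6*18)/18 = 5*18 + 2*(1/18)*(1 + 108) = 90 + 2*(1/18)*109 = 90 + 109/9 = 919/9 ≈ 102.11)
A - 1*(-10269) = 919/9 - 1*(-10269) = 919/9 + 10269 = 93340/9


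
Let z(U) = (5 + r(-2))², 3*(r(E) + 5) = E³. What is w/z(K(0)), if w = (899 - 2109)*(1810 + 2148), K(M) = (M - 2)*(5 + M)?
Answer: -10775655/16 ≈ -6.7348e+5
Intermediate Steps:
r(E) = -5 + E³/3
K(M) = (-2 + M)*(5 + M)
z(U) = 64/9 (z(U) = (5 + (-5 + (⅓)*(-2)³))² = (5 + (-5 + (⅓)*(-8)))² = (5 + (-5 - 8/3))² = (5 - 23/3)² = (-8/3)² = 64/9)
w = -4789180 (w = -1210*3958 = -4789180)
w/z(K(0)) = -4789180/64/9 = -4789180*9/64 = -10775655/16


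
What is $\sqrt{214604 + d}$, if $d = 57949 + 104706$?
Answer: $\sqrt{377259} \approx 614.21$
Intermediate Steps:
$d = 162655$
$\sqrt{214604 + d} = \sqrt{214604 + 162655} = \sqrt{377259}$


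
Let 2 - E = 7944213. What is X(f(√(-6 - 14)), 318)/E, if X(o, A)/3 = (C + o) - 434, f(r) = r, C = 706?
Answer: -816/7944211 - 6*I*√5/7944211 ≈ -0.00010272 - 1.6888e-6*I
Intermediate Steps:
E = -7944211 (E = 2 - 1*7944213 = 2 - 7944213 = -7944211)
X(o, A) = 816 + 3*o (X(o, A) = 3*((706 + o) - 434) = 3*(272 + o) = 816 + 3*o)
X(f(√(-6 - 14)), 318)/E = (816 + 3*√(-6 - 14))/(-7944211) = (816 + 3*√(-20))*(-1/7944211) = (816 + 3*(2*I*√5))*(-1/7944211) = (816 + 6*I*√5)*(-1/7944211) = -816/7944211 - 6*I*√5/7944211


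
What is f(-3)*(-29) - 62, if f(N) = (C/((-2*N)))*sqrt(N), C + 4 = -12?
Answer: -62 + 232*I*sqrt(3)/3 ≈ -62.0 + 133.95*I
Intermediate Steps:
C = -16 (C = -4 - 12 = -16)
f(N) = 8/sqrt(N) (f(N) = (-16*(-1/(2*N)))*sqrt(N) = (-(-8)/N)*sqrt(N) = (8/N)*sqrt(N) = 8/sqrt(N))
f(-3)*(-29) - 62 = (8/sqrt(-3))*(-29) - 62 = (8*(-I*sqrt(3)/3))*(-29) - 62 = -8*I*sqrt(3)/3*(-29) - 62 = 232*I*sqrt(3)/3 - 62 = -62 + 232*I*sqrt(3)/3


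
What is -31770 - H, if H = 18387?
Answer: -50157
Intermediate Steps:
-31770 - H = -31770 - 1*18387 = -31770 - 18387 = -50157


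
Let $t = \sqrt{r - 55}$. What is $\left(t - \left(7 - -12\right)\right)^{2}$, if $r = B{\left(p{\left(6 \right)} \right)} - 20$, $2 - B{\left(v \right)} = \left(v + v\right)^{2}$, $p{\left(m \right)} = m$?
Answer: $\left(19 - i \sqrt{217}\right)^{2} \approx 144.0 - 559.78 i$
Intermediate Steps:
$B{\left(v \right)} = 2 - 4 v^{2}$ ($B{\left(v \right)} = 2 - \left(v + v\right)^{2} = 2 - \left(2 v\right)^{2} = 2 - 4 v^{2}$)
$r = -162$ ($r = \left(2 - 4 \cdot 6^{2}\right) - 20 = \left(2 - 144\right) - 20 = -142 - 20 = -162$)
$t = i \sqrt{217}$ ($t = \sqrt{-162 - 55} = \sqrt{-217} = i \sqrt{217} \approx 14.731 i$)
$\left(t - \left(7 - -12\right)\right)^{2} = \left(i \sqrt{217} - \left(7 - -12\right)\right)^{2} = \left(i \sqrt{217} - \left(7 + 12\right)\right)^{2} = \left(i \sqrt{217} - 19\right)^{2} = \left(-19 + i \sqrt{217}\right)^{2}$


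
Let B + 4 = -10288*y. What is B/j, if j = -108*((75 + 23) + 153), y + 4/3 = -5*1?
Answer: -48865/20331 ≈ -2.4035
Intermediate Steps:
y = -19/3 (y = -4/3 - 5*1 = -4/3 - 5 = -19/3 ≈ -6.3333)
j = -27108 (j = -108*(98 + 153) = -108*251 = -27108)
B = 195460/3 (B = -4 - 10288*(-19/3) = -4 + 195472/3 = 195460/3 ≈ 65153.)
B/j = (195460/3)/(-27108) = (195460/3)*(-1/27108) = -48865/20331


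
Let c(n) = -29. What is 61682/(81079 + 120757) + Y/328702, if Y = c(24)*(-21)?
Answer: 2549739361/8292987109 ≈ 0.30746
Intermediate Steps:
Y = 609 (Y = -29*(-21) = 609)
61682/(81079 + 120757) + Y/328702 = 61682/(81079 + 120757) + 609/328702 = 61682/201836 + 609*(1/328702) = 61682*(1/201836) + 609/328702 = 30841/100918 + 609/328702 = 2549739361/8292987109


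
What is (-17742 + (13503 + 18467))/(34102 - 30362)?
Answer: 3557/935 ≈ 3.8043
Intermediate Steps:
(-17742 + (13503 + 18467))/(34102 - 30362) = (-17742 + 31970)/3740 = 14228*(1/3740) = 3557/935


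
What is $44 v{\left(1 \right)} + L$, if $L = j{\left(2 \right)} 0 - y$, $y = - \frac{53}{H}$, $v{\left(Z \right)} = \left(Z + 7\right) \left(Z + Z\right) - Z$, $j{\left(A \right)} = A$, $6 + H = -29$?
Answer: $\frac{23047}{35} \approx 658.49$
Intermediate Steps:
$H = -35$ ($H = -6 - 29 = -35$)
$v{\left(Z \right)} = - Z + 2 Z \left(7 + Z\right)$ ($v{\left(Z \right)} = \left(7 + Z\right) 2 Z - Z = 2 Z \left(7 + Z\right) - Z = - Z + 2 Z \left(7 + Z\right)$)
$y = \frac{53}{35}$ ($y = - \frac{53}{-35} = \left(-53\right) \left(- \frac{1}{35}\right) = \frac{53}{35} \approx 1.5143$)
$L = - \frac{53}{35}$ ($L = 2 \cdot 0 - \frac{53}{35} = 0 - \frac{53}{35} = - \frac{53}{35} \approx -1.5143$)
$44 v{\left(1 \right)} + L = 44 \cdot 1 \left(13 + 2 \cdot 1\right) - \frac{53}{35} = 44 \cdot 1 \left(13 + 2\right) - \frac{53}{35} = 44 \cdot 1 \cdot 15 - \frac{53}{35} = 44 \cdot 15 - \frac{53}{35} = 660 - \frac{53}{35} = \frac{23047}{35}$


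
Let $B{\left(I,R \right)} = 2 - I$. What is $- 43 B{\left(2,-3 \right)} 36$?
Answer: $0$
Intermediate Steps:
$- 43 B{\left(2,-3 \right)} 36 = - 43 \left(2 - 2\right) 36 = \left(-43\right) 0 \cdot 36 = 0 \cdot 36 = 0$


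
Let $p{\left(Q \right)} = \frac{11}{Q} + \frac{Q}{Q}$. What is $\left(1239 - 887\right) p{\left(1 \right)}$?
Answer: $4224$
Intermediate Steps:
$p{\left(Q \right)} = 1 + \frac{11}{Q}$ ($p{\left(Q \right)} = \frac{11}{Q} + 1 = 1 + \frac{11}{Q}$)
$\left(1239 - 887\right) p{\left(1 \right)} = \left(1239 - 887\right) \frac{11 + 1}{1} = 352 \cdot 1 \cdot 12 = 352 \cdot 12 = 4224$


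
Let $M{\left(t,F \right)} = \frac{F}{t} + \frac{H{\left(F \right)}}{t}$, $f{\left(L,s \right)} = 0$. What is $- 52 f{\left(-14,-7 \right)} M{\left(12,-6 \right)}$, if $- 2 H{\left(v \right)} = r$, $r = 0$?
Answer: $0$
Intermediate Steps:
$H{\left(v \right)} = 0$ ($H{\left(v \right)} = \left(- \frac{1}{2}\right) 0 = 0$)
$M{\left(t,F \right)} = \frac{F}{t}$ ($M{\left(t,F \right)} = \frac{F}{t} + \frac{0}{t} = \frac{F}{t} + 0 = \frac{F}{t}$)
$- 52 f{\left(-14,-7 \right)} M{\left(12,-6 \right)} = \left(-52\right) 0 \left(- \frac{6}{12}\right) = 0 \left(\left(-6\right) \frac{1}{12}\right) = 0 \left(- \frac{1}{2}\right) = 0$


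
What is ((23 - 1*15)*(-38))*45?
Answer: -13680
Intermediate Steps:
((23 - 1*15)*(-38))*45 = ((23 - 15)*(-38))*45 = (8*(-38))*45 = -304*45 = -13680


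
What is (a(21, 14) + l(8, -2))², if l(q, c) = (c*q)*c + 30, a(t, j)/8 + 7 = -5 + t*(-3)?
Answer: 289444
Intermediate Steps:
a(t, j) = -96 - 24*t (a(t, j) = -56 + 8*(-5 + t*(-3)) = -56 + 8*(-5 - 3*t) = -56 + (-40 - 24*t) = -96 - 24*t)
l(q, c) = 30 + q*c² (l(q, c) = q*c² + 30 = 30 + q*c²)
(a(21, 14) + l(8, -2))² = ((-96 - 24*21) + (30 + 8*(-2)²))² = ((-96 - 504) + (30 + 8*4))² = (-600 + (30 + 32))² = (-600 + 62)² = (-538)² = 289444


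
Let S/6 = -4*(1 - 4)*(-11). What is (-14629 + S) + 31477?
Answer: 16056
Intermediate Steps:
S = -792 (S = 6*(-4*(1 - 4)*(-11)) = 6*(-4*(-3)*(-11)) = 6*(12*(-11)) = 6*(-132) = -792)
(-14629 + S) + 31477 = (-14629 - 792) + 31477 = -15421 + 31477 = 16056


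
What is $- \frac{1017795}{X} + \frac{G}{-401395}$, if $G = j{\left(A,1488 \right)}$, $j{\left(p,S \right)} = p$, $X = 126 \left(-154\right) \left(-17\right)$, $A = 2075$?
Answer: $- \frac{27281486675}{8827157724} \approx -3.0906$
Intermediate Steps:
$X = 329868$ ($X = \left(-19404\right) \left(-17\right) = 329868$)
$G = 2075$
$- \frac{1017795}{X} + \frac{G}{-401395} = - \frac{1017795}{329868} + \frac{2075}{-401395} = \left(-1017795\right) \frac{1}{329868} + 2075 \left(- \frac{1}{401395}\right) = - \frac{339265}{109956} - \frac{415}{80279} = - \frac{27281486675}{8827157724}$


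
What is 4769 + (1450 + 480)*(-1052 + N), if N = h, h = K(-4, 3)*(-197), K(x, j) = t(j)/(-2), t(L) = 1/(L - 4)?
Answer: -2215696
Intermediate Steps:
t(L) = 1/(-4 + L)
K(x, j) = -1/(2*(-4 + j)) (K(x, j) = 1/((-4 + j)*(-2)) = -½/(-4 + j) = -1/(2*(-4 + j)))
h = -197/2 (h = -1/(-8 + 2*3)*(-197) = -1/(-8 + 6)*(-197) = -1/(-2)*(-197) = -1*(-½)*(-197) = (½)*(-197) = -197/2 ≈ -98.500)
N = -197/2 ≈ -98.500
4769 + (1450 + 480)*(-1052 + N) = 4769 + (1450 + 480)*(-1052 - 197/2) = 4769 + 1930*(-2301/2) = 4769 - 2220465 = -2215696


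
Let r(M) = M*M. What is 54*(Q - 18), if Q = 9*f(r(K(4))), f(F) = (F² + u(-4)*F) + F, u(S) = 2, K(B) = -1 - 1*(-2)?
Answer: 972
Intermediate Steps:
K(B) = 1 (K(B) = -1 + 2 = 1)
r(M) = M²
f(F) = F² + 3*F (f(F) = (F² + 2*F) + F = F² + 3*F)
Q = 36 (Q = 9*(1²*(3 + 1²)) = 9*(1*(3 + 1)) = 9*(1*4) = 9*4 = 36)
54*(Q - 18) = 54*(36 - 18) = 54*18 = 972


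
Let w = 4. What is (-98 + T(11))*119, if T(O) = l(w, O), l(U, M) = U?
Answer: -11186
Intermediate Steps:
T(O) = 4
(-98 + T(11))*119 = (-98 + 4)*119 = -94*119 = -11186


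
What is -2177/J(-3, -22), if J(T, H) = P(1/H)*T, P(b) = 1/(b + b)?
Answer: -2177/33 ≈ -65.970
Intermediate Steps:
P(b) = 1/(2*b)
J(T, H) = H*T/2 (J(T, H) = (1/(2*(1/H)))*T = (H/2)*T = H*T/2)
-2177/J(-3, -22) = -2177/((½)*(-22)*(-3)) = -2177/33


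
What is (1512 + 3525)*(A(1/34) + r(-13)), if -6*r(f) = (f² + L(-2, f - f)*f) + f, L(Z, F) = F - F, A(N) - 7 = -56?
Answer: -377775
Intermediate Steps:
A(N) = -49 (A(N) = 7 - 56 = -49)
L(Z, F) = 0
r(f) = -f/6 - f²/6 (r(f) = -((f² + 0*f) + f)/6 = -((f² + 0) + f)/6 = -(f² + f)/6 = -(f + f²)/6 = -f/6 - f²/6)
(1512 + 3525)*(A(1/34) + r(-13)) = (1512 + 3525)*(-49 - ⅙*(-13)*(1 - 13)) = 5037*(-49 - ⅙*(-13)*(-12)) = 5037*(-49 - 26) = 5037*(-75) = -377775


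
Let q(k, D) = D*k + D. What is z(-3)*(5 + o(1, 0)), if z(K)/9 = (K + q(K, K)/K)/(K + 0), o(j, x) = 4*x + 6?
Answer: 165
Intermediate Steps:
o(j, x) = 6 + 4*x
q(k, D) = D + D*k
z(K) = 9*(1 + 2*K)/K (z(K) = 9*((K + (K*(1 + K))/K)/(K + 0)) = 9*((K + (1 + K))/K) = 9*((1 + 2*K)/K) = 9*(1 + 2*K)/K)
z(-3)*(5 + o(1, 0)) = (18 + 9/(-3))*(5 + (6 + 4*0)) = (18 + 9*(-1/3))*(5 + (6 + 0)) = (18 - 3)*(5 + 6) = 15*11 = 165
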